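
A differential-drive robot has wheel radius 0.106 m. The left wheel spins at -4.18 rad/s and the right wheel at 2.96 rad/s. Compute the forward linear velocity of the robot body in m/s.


v = r*(wR + wL)/2 = 0.106*(2.96 + -4.18)/2 = -0.0647

-0.0647 m/s


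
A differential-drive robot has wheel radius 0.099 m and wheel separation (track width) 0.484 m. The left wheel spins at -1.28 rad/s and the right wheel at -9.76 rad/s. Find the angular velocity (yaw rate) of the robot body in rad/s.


omega = r*(wR - wL)/L = 0.099*(-9.76 - (-1.28))/0.484 = -1.7345

-1.7345 rad/s


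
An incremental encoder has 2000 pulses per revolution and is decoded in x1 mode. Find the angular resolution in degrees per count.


resolution = 360 / (PPR * 1) = 360 / 2000 = 0.1800

0.1800 degrees


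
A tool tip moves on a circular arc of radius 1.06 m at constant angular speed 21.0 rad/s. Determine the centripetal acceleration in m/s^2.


a_c = omega^2 * r = 21.0^2 * 1.06 = 467.4600

467.4600 m/s^2


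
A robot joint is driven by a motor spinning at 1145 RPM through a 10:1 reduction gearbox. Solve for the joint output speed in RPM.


omega_joint = omega_motor / N = 1145 / 10 = 114.5000

114.5000 RPM


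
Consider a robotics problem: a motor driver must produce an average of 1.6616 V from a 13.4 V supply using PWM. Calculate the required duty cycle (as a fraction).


D = V_avg/V_supply = 1.6616/13.4 = 0.1240

0.1240


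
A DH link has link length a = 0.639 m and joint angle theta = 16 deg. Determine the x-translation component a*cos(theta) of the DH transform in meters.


a*cos(theta) = 0.639*cos(16 deg) = 0.6142

0.6142 m


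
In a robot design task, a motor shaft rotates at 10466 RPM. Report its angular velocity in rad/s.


omega = 10466 * 2*pi/60 = 1095.9970

1095.9970 rad/s


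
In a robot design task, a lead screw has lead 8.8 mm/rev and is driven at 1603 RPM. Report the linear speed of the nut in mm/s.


v = lead * (RPM/60) = 8.8*1603/60 = 235.1067

235.1067 mm/s


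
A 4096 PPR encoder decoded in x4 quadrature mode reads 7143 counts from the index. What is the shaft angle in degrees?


angle = counts * 360 / (PPR*4) = 7143 * 360 / 16384 = 156.9507

156.9507 degrees


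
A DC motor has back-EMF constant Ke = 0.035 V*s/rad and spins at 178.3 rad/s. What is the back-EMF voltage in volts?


V_emf = Ke * omega = 0.035*178.3 = 6.2405

6.2405 V


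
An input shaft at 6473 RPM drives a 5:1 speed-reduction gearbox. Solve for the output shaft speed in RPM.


omega_out = omega_in / N = 6473 / 5 = 1294.6000

1294.6000 RPM


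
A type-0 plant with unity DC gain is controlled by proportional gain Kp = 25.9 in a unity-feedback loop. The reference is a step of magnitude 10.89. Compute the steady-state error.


e_ss = R/(1 + Kp) = 10.89/(1 + 25.9) = 10.89/26.9000 = 0.4048

0.4048


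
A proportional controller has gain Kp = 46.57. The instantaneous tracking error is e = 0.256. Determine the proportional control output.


u_P = Kp * e = 46.57 * 0.256 = 11.9219

11.9219


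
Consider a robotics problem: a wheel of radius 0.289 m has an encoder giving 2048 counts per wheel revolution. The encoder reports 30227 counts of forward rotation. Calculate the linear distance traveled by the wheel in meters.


revs = 30227/2048 = 14.759277
d = revs * 2*pi*r = 14.759277 * 2*pi*0.289 = 26.8005

26.8005 m


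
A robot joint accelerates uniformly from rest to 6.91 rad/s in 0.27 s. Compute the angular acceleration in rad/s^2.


alpha = delta_omega / t = 6.91 / 0.27 = 25.5926

25.5926 rad/s^2


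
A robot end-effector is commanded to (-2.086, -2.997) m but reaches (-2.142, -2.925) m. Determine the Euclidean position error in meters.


dx = -2.142 - (-2.086) = -0.0560, dy = -2.925 - (-2.997) = 0.0720
err = sqrt(0.003136 + 0.005184) = 0.0912

0.0912 m


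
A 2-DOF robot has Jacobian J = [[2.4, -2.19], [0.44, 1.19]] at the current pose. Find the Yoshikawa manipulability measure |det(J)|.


det(J) = 2.4*1.19 - (-2.19)*(0.44) = 3.8196
|det(J)| = 3.8196

3.8196


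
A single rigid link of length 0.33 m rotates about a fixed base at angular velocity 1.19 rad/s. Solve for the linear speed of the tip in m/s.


v = L*omega = 0.33 * 1.19 = 0.3927

0.3927 m/s


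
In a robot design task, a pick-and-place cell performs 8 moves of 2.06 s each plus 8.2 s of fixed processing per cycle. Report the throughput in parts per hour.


T_cycle = 8*2.06 + 8.2 = 24.6800 s
rate = 3600/T = 145.8671

145.8671 parts/hour


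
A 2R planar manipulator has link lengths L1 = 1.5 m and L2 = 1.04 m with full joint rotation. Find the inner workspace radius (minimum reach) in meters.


r_min = |L1 - L2| = |1.5 - 1.04| = 0.4600

0.4600 m


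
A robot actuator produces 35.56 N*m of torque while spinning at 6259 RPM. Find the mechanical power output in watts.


omega = 6259 * 2*pi/60 = 655.440947 rad/s
P = tau * omega = 35.56 * 655.440947 = 23307.4801

23307.4801 W


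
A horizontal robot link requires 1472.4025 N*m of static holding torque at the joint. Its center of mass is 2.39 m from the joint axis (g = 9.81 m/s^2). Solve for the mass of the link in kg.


m = tau / (g*L) = 1472.4025 / (9.81 * 2.39) = 62.8000

62.8000 kg


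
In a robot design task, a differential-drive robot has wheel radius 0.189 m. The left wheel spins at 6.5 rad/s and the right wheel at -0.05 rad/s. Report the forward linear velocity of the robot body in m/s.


v = r*(wR + wL)/2 = 0.189*(-0.05 + 6.5)/2 = 0.6095

0.6095 m/s


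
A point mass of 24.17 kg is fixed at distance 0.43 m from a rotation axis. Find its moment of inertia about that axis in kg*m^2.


I = m*r^2 = 24.17*0.43^2 = 4.4690

4.4690 kg*m^2


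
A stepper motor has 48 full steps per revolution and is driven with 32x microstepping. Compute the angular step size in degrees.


step = 360/(48*32) = 360/1536 = 0.2344

0.2344 degrees


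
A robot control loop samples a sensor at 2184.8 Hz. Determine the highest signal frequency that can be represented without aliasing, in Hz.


f_max = f_s/2 = 2184.8/2 = 1092.4000

1092.4000 Hz


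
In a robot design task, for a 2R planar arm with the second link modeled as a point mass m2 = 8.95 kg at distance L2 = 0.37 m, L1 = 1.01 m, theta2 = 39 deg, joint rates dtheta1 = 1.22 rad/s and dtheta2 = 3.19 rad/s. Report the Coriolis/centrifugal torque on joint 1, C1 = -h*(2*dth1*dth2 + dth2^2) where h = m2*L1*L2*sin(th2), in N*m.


h = m2*L1*L2*sin(th2) = 8.95*1.01*0.37*sin(39 deg) = 2.104834
C1 = -h*(2*1.22*3.19 + 3.19^2) = -2.104834*17.9597 = -37.8022

-37.8022 N*m


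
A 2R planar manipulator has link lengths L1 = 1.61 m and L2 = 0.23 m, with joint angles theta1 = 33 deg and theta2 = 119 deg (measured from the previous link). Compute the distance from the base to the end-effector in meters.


x = L1*cos(th1) + L2*cos(th1+th2) = 1.147182
y = L1*sin(th1) + L2*sin(th1+th2) = 0.984847
d = sqrt(x^2 + y^2) = sqrt(1.316027 + 0.969924) = 1.5119

1.5119 m


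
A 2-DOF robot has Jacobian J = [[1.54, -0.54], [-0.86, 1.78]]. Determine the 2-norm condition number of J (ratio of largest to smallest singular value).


JJ^T eigenvalues: trace(JJ^T) = 6.5712, det(JJ^T) = det(J)^2 = 5.18381824
s_max^2 = (6.5712 + sqrt(22.44539648))/2 = 5.65442864
s_min^2 = (6.5712 - sqrt(22.44539648))/2 = 0.91677136
kappa = s_max/s_min = sqrt(5.65442864/0.91677136) = 2.4835

2.4835


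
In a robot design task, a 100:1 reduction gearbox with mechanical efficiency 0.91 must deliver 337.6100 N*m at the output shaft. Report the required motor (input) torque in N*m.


tau_in = tau_out / (N * eta) = 337.6100 / (100 * 0.91) = 3.7100

3.7100 N*m


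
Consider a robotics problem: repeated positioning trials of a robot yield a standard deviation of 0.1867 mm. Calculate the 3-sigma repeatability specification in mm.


repeatability = 3*sigma = 3*0.1867 = 0.5601

0.5601 mm


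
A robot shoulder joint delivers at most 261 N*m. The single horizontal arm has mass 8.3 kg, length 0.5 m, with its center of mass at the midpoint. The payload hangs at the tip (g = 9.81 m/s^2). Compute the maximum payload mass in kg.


tau_arm = m_arm*g*(L/2) = 8.3*9.81*0.5/2 = 20.3558 N*m
tau_payload = tau_max - tau_arm = 261 - 20.3558 = 240.6442
m_payload = tau_payload / (g*L) = 240.6442 / (9.81*0.5) = 49.0610

49.0610 kg


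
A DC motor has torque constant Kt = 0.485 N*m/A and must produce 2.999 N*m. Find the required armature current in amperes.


I = tau / Kt = 2.999/0.485 = 6.1835

6.1835 A


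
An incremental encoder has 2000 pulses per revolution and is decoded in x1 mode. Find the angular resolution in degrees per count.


resolution = 360 / (PPR * 1) = 360 / 2000 = 0.1800

0.1800 degrees


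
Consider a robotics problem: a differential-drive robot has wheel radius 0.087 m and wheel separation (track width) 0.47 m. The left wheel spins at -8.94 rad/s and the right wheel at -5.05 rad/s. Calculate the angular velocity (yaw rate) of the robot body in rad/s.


omega = r*(wR - wL)/L = 0.087*(-5.05 - (-8.94))/0.47 = 0.7201

0.7201 rad/s


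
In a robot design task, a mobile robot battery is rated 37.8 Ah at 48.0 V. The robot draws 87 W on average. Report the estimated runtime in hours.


E = 37.8*48.0 = 1814.4000 Wh
t = E/P = 1814.4000/87 = 20.8552

20.8552 hours


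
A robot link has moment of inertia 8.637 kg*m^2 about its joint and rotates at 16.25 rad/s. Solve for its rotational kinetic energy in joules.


KE = (1/2)*I*omega^2 = 0.5*8.637*16.25^2 = 1140.3539

1140.3539 J


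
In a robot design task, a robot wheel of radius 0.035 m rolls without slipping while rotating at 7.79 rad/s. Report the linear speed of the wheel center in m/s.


v = omega * r = 7.79 * 0.035 = 0.2727

0.2727 m/s


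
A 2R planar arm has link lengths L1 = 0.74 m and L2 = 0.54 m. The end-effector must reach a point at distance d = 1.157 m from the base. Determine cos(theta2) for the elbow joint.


cos(th2) = (d^2 - L1^2 - L2^2)/(2*L1*L2) = (1.157^2 - 0.74^2 - 0.54^2)/(2*0.74*0.54) = 0.6249

0.6249


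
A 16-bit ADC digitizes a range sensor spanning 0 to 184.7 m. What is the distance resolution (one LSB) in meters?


res = range / 2^n = 184.7/2^16 = 184.7/65536 = 0.0028

0.0028 m


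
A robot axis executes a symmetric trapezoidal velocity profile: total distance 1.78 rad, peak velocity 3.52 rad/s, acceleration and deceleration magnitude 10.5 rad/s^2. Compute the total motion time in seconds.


t_acc = v/a = 3.52/10.5 = 0.335238 s
d_acc = v^2/(2a) = 0.590019 rad (each ramp)
d_cruise = 1.78 - 2*0.590019 = 0.599962 rad
t_cruise = 0.599962/3.52 = 0.170444 s
t_total = 2*0.335238 + 0.170444 = 0.8409

0.8409 s


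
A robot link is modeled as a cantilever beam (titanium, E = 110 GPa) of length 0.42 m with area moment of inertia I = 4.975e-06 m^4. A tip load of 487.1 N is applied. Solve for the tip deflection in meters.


delta = F*L^3/(3*E*I) = 487.1*0.42^3/(3*1.100e+11*4.975e-06)
      = 36.0882648/1641750 = 2.1982e-05

2.1982e-05 m


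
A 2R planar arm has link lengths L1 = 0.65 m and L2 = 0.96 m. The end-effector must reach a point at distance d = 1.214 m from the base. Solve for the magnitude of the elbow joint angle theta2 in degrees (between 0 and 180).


cos(th2) = (d^2 - L1^2 - L2^2)/(2*L1*L2) = (1.214^2 - 0.65^2 - 0.96^2)/(2*0.65*0.96) = 0.10392308
th2 = acos(0.10392308) = 84.0349 deg

84.0349 degrees


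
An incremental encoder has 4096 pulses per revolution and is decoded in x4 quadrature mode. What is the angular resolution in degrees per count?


resolution = 360 / (PPR * 4) = 360 / 16384 = 0.0220

0.0220 degrees


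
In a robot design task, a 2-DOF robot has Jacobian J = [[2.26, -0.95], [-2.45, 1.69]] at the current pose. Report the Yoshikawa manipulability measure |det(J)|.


det(J) = 2.26*1.69 - (-0.95)*(-2.45) = 1.4919
|det(J)| = 1.4919

1.4919


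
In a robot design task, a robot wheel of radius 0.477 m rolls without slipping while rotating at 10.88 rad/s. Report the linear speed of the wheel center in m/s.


v = omega * r = 10.88 * 0.477 = 5.1898

5.1898 m/s


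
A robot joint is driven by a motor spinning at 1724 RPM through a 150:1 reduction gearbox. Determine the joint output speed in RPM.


omega_joint = omega_motor / N = 1724 / 150 = 11.4933

11.4933 RPM


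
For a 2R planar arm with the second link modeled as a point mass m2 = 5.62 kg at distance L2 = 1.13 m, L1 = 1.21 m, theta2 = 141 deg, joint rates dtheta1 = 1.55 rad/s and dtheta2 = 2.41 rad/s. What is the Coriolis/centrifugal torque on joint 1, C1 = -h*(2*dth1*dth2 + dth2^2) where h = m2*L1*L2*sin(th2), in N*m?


h = m2*L1*L2*sin(th2) = 5.62*1.21*1.13*sin(141 deg) = 4.835840
C1 = -h*(2*1.55*2.41 + 2.41^2) = -4.835840*13.2791 = -64.2156

-64.2156 N*m


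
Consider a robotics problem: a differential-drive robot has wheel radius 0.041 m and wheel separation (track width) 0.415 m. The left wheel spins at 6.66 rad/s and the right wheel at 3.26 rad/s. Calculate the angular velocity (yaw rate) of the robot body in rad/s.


omega = r*(wR - wL)/L = 0.041*(3.26 - (6.66))/0.415 = -0.3359

-0.3359 rad/s


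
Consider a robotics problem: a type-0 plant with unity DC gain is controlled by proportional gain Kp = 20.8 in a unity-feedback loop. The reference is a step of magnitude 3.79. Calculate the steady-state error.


e_ss = R/(1 + Kp) = 3.79/(1 + 20.8) = 3.79/21.8000 = 0.1739

0.1739


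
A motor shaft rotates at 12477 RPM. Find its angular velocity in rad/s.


omega = 12477 * 2*pi/60 = 1306.5884

1306.5884 rad/s


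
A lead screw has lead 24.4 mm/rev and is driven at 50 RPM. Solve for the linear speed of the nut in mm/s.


v = lead * (RPM/60) = 24.4*50/60 = 20.3333

20.3333 mm/s


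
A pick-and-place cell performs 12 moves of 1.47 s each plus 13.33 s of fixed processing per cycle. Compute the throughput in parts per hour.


T_cycle = 12*1.47 + 13.33 = 30.9700 s
rate = 3600/T = 116.2415

116.2415 parts/hour


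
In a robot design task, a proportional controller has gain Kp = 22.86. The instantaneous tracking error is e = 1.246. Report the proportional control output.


u_P = Kp * e = 22.86 * 1.246 = 28.4836

28.4836


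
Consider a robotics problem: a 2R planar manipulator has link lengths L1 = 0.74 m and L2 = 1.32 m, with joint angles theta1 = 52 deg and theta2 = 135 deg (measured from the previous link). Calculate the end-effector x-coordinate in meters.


x = L1*cos(th1) + L2*cos(th1+th2) = 0.74*cos(52 deg) + 1.32*cos(187 deg) = -0.8546

-0.8546 m


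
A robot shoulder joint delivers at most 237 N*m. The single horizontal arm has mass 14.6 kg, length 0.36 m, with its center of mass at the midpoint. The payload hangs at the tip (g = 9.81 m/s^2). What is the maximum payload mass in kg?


tau_arm = m_arm*g*(L/2) = 14.6*9.81*0.36/2 = 25.7807 N*m
tau_payload = tau_max - tau_arm = 237 - 25.7807 = 211.2193
m_payload = tau_payload / (g*L) = 211.2193 / (9.81*0.36) = 59.8084

59.8084 kg


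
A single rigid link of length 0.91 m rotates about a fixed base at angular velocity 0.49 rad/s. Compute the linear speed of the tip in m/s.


v = L*omega = 0.91 * 0.49 = 0.4459

0.4459 m/s


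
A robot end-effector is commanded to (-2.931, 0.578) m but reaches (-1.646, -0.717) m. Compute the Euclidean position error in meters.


dx = -1.646 - (-2.931) = 1.2850, dy = -0.717 - (0.578) = -1.2950
err = sqrt(1.651225 + 1.677025) = 1.8243

1.8243 m


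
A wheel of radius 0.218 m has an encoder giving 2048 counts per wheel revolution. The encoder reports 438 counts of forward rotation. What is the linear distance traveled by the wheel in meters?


revs = 438/2048 = 0.213867
d = revs * 2*pi*r = 0.213867 * 2*pi*0.218 = 0.2929

0.2929 m


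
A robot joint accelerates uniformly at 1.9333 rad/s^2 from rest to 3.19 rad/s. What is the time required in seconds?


t = delta_omega / alpha = 3.19 / 1.9333 = 1.6500

1.6500 s


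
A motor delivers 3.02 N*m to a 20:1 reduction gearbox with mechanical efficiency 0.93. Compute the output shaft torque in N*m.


tau_out = tau_in * N * eta = 3.02 * 20 * 0.93 = 56.1720

56.1720 N*m


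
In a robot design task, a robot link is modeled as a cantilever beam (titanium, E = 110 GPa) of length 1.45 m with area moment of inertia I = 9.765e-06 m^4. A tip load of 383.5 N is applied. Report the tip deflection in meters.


delta = F*L^3/(3*E*I) = 383.5*1.45^3/(3*1.100e+11*9.765e-06)
      = 1169.1476875/3222450 = 3.6281e-04

3.6281e-04 m


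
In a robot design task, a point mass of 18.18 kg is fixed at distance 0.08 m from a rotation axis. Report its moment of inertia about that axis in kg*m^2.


I = m*r^2 = 18.18*0.08^2 = 0.1164

0.1164 kg*m^2


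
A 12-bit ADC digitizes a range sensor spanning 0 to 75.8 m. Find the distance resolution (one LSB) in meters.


res = range / 2^n = 75.8/2^12 = 75.8/4096 = 0.0185

0.0185 m


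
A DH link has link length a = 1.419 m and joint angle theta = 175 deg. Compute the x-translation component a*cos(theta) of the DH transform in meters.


a*cos(theta) = 1.419*cos(175 deg) = -1.4136

-1.4136 m


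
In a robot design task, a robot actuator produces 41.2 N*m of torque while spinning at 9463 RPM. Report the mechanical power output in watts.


omega = 9463 * 2*pi/60 = 990.963043 rad/s
P = tau * omega = 41.2 * 990.963043 = 40827.6774

40827.6774 W


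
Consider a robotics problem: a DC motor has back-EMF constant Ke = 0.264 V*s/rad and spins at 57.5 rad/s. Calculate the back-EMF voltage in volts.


V_emf = Ke * omega = 0.264*57.5 = 15.1800

15.1800 V


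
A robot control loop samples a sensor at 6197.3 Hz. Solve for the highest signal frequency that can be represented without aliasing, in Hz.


f_max = f_s/2 = 6197.3/2 = 3098.6500

3098.6500 Hz


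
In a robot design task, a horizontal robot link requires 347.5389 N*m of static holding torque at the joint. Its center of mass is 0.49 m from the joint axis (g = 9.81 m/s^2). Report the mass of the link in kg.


m = tau / (g*L) = 347.5389 / (9.81 * 0.49) = 72.3000

72.3000 kg


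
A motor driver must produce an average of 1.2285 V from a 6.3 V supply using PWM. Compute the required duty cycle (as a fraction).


D = V_avg/V_supply = 1.2285/6.3 = 0.1950

0.1950


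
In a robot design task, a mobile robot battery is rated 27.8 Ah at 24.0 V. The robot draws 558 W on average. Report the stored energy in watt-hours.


E = capacity * V = 27.8*24.0 = 667.2000

667.2000 Wh


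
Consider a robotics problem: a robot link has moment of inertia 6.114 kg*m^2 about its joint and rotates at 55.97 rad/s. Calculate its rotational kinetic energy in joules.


KE = (1/2)*I*omega^2 = 0.5*6.114*55.97^2 = 9576.4832

9576.4832 J


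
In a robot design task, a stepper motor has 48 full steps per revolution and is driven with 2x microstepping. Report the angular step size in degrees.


step = 360/(48*2) = 360/96 = 3.7500

3.7500 degrees


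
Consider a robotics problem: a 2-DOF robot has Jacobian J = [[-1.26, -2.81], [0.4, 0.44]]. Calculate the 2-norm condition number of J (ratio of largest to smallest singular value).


JJ^T eigenvalues: trace(JJ^T) = 9.8373, det(JJ^T) = det(J)^2 = 0.32444416
s_max^2 = (9.8373 + sqrt(95.47469465))/2 = 9.80420766
s_min^2 = (9.8373 - sqrt(95.47469465))/2 = 0.03309234
kappa = s_max/s_min = sqrt(9.80420766/0.03309234) = 17.2124

17.2124


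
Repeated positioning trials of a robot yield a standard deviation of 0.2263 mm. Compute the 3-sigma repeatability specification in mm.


repeatability = 3*sigma = 3*0.2263 = 0.6789

0.6789 mm


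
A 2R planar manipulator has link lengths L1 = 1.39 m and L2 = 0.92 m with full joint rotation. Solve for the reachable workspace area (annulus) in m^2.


r_max = L1 + L2 = 2.3100, r_min = |L1 - L2| = 0.4700
A = pi*(r_max^2 - r_min^2) = pi*(5.3361 - 0.2209) = 16.0699

16.0699 m^2


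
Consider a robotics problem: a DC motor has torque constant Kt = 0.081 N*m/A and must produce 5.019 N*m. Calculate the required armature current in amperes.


I = tau / Kt = 5.019/0.081 = 61.9630

61.9630 A


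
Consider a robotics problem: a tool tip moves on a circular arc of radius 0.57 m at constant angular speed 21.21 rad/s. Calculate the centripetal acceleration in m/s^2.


a_c = omega^2 * r = 21.21^2 * 0.57 = 256.4225

256.4225 m/s^2


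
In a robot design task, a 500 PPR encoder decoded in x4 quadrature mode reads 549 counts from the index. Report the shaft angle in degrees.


angle = counts * 360 / (PPR*4) = 549 * 360 / 2000 = 98.8200

98.8200 degrees


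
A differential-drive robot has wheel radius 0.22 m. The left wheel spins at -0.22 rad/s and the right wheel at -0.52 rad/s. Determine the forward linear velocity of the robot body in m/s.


v = r*(wR + wL)/2 = 0.22*(-0.52 + -0.22)/2 = -0.0814

-0.0814 m/s


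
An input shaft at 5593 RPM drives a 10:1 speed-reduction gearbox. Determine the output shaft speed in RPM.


omega_out = omega_in / N = 5593 / 10 = 559.3000

559.3000 RPM


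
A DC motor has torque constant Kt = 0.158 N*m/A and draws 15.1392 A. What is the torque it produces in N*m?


tau = Kt * I = 0.158*15.1392 = 2.3920

2.3920 N*m


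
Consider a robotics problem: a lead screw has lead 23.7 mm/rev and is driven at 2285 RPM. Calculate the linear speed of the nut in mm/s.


v = lead * (RPM/60) = 23.7*2285/60 = 902.5750

902.5750 mm/s


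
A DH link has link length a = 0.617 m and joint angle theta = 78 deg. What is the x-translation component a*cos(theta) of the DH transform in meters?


a*cos(theta) = 0.617*cos(78 deg) = 0.1283

0.1283 m


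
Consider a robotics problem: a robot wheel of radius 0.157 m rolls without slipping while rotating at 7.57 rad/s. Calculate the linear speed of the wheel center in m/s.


v = omega * r = 7.57 * 0.157 = 1.1885

1.1885 m/s


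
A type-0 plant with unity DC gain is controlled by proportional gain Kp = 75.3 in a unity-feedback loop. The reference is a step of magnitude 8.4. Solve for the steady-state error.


e_ss = R/(1 + Kp) = 8.4/(1 + 75.3) = 8.4/76.3000 = 0.1101

0.1101


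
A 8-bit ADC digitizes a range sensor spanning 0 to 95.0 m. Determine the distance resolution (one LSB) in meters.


res = range / 2^n = 95.0/2^8 = 95.0/256 = 0.3711

0.3711 m


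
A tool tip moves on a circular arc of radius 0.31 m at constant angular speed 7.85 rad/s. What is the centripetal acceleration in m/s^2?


a_c = omega^2 * r = 7.85^2 * 0.31 = 19.1030

19.1030 m/s^2


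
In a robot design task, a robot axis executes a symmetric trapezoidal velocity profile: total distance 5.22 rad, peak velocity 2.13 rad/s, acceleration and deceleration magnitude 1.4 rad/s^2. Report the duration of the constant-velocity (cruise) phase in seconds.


t_acc = v/a = 1.521429 s, d_acc = v^2/(2a) = 1.620321 rad each
d_cruise = 5.22 - 2*1.620321 = 1.979358 rad
t_cruise = d_cruise/v = 1.979358/2.13 = 0.9293

0.9293 s


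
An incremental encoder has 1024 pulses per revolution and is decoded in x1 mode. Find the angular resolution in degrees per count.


resolution = 360 / (PPR * 1) = 360 / 1024 = 0.3516

0.3516 degrees


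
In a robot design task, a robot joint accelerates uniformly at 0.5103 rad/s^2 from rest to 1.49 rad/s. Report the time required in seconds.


t = delta_omega / alpha = 1.49 / 0.5103 = 2.9199

2.9199 s


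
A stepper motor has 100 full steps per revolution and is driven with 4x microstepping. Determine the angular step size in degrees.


step = 360/(100*4) = 360/400 = 0.9000

0.9000 degrees


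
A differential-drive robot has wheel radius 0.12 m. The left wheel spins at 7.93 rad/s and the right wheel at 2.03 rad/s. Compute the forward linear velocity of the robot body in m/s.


v = r*(wR + wL)/2 = 0.12*(2.03 + 7.93)/2 = 0.5976

0.5976 m/s


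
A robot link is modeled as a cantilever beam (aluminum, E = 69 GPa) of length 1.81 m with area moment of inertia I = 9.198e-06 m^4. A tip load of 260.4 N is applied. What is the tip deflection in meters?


delta = F*L^3/(3*E*I) = 260.4*1.81^3/(3*6.900e+10*9.198e-06)
      = 1544.1045564/1903986 = 8.1099e-04

8.1099e-04 m


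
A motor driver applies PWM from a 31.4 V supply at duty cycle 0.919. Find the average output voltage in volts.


V_avg = V_supply * D = 31.4*0.919 = 28.8566

28.8566 V


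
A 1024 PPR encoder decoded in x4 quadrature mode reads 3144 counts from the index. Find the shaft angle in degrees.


angle = counts * 360 / (PPR*4) = 3144 * 360 / 4096 = 276.3281

276.3281 degrees


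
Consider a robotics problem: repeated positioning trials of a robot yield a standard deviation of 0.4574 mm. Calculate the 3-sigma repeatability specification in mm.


repeatability = 3*sigma = 3*0.4574 = 1.3722

1.3722 mm


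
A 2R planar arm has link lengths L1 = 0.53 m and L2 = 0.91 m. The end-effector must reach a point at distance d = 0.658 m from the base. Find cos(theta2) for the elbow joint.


cos(th2) = (d^2 - L1^2 - L2^2)/(2*L1*L2) = (0.658^2 - 0.53^2 - 0.91^2)/(2*0.53*0.91) = -0.7008

-0.7008


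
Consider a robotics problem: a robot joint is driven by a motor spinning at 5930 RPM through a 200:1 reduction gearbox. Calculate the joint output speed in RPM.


omega_joint = omega_motor / N = 5930 / 200 = 29.6500

29.6500 RPM


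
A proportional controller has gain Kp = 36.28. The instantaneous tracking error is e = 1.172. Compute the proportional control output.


u_P = Kp * e = 36.28 * 1.172 = 42.5202

42.5202


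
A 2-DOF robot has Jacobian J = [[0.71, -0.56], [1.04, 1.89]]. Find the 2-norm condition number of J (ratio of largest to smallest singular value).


JJ^T eigenvalues: trace(JJ^T) = 5.4714, det(JJ^T) = det(J)^2 = 3.70293049
s_max^2 = (5.4714 + sqrt(15.12449600))/2 = 4.68021125
s_min^2 = (5.4714 - sqrt(15.12449600))/2 = 0.79118875
kappa = s_max/s_min = sqrt(4.68021125/0.79118875) = 2.4322

2.4322


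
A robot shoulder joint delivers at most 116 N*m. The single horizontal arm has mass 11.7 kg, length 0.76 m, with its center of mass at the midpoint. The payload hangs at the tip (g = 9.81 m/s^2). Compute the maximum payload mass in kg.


tau_arm = m_arm*g*(L/2) = 11.7*9.81*0.76/2 = 43.6153 N*m
tau_payload = tau_max - tau_arm = 116 - 43.6153 = 72.3847
m_payload = tau_payload / (g*L) = 72.3847 / (9.81*0.76) = 9.7088

9.7088 kg


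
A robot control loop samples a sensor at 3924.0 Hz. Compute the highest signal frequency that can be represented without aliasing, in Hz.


f_max = f_s/2 = 3924.0/2 = 1962.0000

1962.0000 Hz


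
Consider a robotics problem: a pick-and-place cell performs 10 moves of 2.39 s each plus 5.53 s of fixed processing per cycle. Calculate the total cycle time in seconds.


T = 10*2.39 + 5.53 = 29.4300

29.4300 s


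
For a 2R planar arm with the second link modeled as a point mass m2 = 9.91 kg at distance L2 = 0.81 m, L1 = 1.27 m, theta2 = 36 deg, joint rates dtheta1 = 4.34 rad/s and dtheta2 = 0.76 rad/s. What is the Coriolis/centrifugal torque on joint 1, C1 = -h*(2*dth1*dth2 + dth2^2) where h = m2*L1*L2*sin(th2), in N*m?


h = m2*L1*L2*sin(th2) = 9.91*1.27*0.81*sin(36 deg) = 5.992128
C1 = -h*(2*4.34*0.76 + 0.76^2) = -5.992128*7.1744 = -42.9899

-42.9899 N*m


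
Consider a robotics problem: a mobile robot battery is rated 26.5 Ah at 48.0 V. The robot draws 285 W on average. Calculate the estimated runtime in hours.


E = 26.5*48.0 = 1272.0000 Wh
t = E/P = 1272.0000/285 = 4.4632

4.4632 hours


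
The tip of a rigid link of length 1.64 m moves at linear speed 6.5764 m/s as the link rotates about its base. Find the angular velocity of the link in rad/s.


omega = v / L = 6.5764 / 1.64 = 4.0100

4.0100 rad/s


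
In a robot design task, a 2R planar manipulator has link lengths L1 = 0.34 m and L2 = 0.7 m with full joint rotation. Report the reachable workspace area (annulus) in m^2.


r_max = L1 + L2 = 1.0400, r_min = |L1 - L2| = 0.3600
A = pi*(r_max^2 - r_min^2) = pi*(1.0816 - 0.1296) = 2.9908

2.9908 m^2


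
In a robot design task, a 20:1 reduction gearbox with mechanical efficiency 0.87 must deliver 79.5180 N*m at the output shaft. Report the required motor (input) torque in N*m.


tau_in = tau_out / (N * eta) = 79.5180 / (20 * 0.87) = 4.5700

4.5700 N*m


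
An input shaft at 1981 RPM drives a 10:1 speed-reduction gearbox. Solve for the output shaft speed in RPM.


omega_out = omega_in / N = 1981 / 10 = 198.1000

198.1000 RPM


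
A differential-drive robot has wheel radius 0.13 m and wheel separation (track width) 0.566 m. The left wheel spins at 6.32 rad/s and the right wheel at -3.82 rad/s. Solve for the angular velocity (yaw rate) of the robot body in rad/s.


omega = r*(wR - wL)/L = 0.13*(-3.82 - (6.32))/0.566 = -2.3290

-2.3290 rad/s


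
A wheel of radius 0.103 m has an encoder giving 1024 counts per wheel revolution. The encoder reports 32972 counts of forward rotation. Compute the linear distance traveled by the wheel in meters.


revs = 32972/1024 = 32.199219
d = revs * 2*pi*r = 32.199219 * 2*pi*0.103 = 20.8383

20.8383 m


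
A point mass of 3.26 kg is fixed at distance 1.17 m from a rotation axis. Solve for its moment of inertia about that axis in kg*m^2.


I = m*r^2 = 3.26*1.17^2 = 4.4626

4.4626 kg*m^2


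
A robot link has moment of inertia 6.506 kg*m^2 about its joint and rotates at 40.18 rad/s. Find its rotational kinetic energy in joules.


KE = (1/2)*I*omega^2 = 0.5*6.506*40.18^2 = 5251.7486

5251.7486 J


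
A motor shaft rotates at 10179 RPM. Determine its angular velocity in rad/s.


omega = 10179 * 2*pi/60 = 1065.9424

1065.9424 rad/s


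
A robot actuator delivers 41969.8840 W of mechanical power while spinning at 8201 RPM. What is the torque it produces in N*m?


omega = 8201 * 2*pi/60 = 858.806712 rad/s
tau = P / omega = 41969.8840 / 858.806712 = 48.8700

48.8700 N*m


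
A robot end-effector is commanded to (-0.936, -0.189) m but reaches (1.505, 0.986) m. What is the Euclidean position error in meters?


dx = 1.505 - (-0.936) = 2.4410, dy = 0.986 - (-0.189) = 1.1750
err = sqrt(5.958481 + 1.380625) = 2.7091

2.7091 m


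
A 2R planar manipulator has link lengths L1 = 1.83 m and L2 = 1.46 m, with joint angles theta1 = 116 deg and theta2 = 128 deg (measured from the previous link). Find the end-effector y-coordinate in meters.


y = L1*sin(th1) + L2*sin(th1+th2) = 1.83*sin(116 deg) + 1.46*sin(244 deg) = 0.3326

0.3326 m


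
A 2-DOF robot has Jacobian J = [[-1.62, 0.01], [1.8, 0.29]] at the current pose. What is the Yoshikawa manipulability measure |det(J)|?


det(J) = -1.62*0.29 - (0.01)*(1.8) = -0.4878
|det(J)| = 0.4878

0.4878


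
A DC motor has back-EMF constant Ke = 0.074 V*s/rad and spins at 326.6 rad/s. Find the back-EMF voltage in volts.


V_emf = Ke * omega = 0.074*326.6 = 24.1684

24.1684 V


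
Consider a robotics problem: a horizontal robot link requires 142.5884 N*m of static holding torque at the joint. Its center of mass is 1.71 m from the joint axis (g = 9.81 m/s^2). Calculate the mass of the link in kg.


m = tau / (g*L) = 142.5884 / (9.81 * 1.71) = 8.5000

8.5000 kg


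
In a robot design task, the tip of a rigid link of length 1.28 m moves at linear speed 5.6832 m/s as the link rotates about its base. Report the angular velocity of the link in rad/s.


omega = v / L = 5.6832 / 1.28 = 4.4400

4.4400 rad/s


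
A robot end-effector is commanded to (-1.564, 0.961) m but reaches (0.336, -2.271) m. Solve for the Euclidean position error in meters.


dx = 0.336 - (-1.564) = 1.9000, dy = -2.271 - (0.961) = -3.2320
err = sqrt(3.610000 + 10.445824) = 3.7491

3.7491 m


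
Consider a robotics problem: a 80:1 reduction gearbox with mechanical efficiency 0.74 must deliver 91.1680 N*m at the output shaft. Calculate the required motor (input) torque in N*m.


tau_in = tau_out / (N * eta) = 91.1680 / (80 * 0.74) = 1.5400

1.5400 N*m


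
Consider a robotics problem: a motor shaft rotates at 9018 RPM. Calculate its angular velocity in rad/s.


omega = 9018 * 2*pi/60 = 944.3628

944.3628 rad/s


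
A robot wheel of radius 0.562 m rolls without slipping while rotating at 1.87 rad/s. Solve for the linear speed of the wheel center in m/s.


v = omega * r = 1.87 * 0.562 = 1.0509

1.0509 m/s


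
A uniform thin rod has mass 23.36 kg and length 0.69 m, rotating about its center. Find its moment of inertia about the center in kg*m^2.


I = (1/12)*m*L^2 = (1/12)*23.36*0.69^2 = 0.9268

0.9268 kg*m^2


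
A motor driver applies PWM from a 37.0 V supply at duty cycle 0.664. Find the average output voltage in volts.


V_avg = V_supply * D = 37.0*0.664 = 24.5680

24.5680 V


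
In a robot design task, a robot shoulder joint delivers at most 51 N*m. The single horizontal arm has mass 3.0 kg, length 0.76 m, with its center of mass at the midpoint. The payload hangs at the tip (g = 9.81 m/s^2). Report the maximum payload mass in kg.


tau_arm = m_arm*g*(L/2) = 3.0*9.81*0.76/2 = 11.1834 N*m
tau_payload = tau_max - tau_arm = 51 - 11.1834 = 39.8166
m_payload = tau_payload / (g*L) = 39.8166 / (9.81*0.76) = 5.3405

5.3405 kg


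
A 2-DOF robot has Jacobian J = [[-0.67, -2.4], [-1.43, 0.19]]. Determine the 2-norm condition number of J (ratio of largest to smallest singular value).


JJ^T eigenvalues: trace(JJ^T) = 8.2899, det(JJ^T) = det(J)^2 = 12.66861649
s_max^2 = (8.2899 + sqrt(18.04797605))/2 = 6.26909548
s_min^2 = (8.2899 - sqrt(18.04797605))/2 = 2.02080452
kappa = s_max/s_min = sqrt(6.26909548/2.02080452) = 1.7613

1.7613


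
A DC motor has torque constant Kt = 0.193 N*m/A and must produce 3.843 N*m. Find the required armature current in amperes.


I = tau / Kt = 3.843/0.193 = 19.9119

19.9119 A


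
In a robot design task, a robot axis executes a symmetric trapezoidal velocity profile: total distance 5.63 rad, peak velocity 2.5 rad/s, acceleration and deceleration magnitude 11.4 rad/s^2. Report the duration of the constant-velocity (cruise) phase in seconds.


t_acc = v/a = 0.219298 s, d_acc = v^2/(2a) = 0.274123 rad each
d_cruise = 5.63 - 2*0.274123 = 5.081754 rad
t_cruise = d_cruise/v = 5.081754/2.5 = 2.0327

2.0327 s


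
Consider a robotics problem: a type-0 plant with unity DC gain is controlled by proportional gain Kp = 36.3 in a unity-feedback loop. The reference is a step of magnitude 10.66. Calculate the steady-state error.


e_ss = R/(1 + Kp) = 10.66/(1 + 36.3) = 10.66/37.3000 = 0.2858

0.2858


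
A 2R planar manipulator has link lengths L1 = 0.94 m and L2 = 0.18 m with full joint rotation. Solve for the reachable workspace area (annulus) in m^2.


r_max = L1 + L2 = 1.1200, r_min = |L1 - L2| = 0.7600
A = pi*(r_max^2 - r_min^2) = pi*(1.2544 - 0.5776) = 2.1262

2.1262 m^2


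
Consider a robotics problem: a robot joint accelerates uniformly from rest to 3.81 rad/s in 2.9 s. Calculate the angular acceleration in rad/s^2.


alpha = delta_omega / t = 3.81 / 2.9 = 1.3138

1.3138 rad/s^2


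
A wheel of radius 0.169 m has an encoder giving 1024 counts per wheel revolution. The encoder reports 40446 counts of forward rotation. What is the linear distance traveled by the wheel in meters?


revs = 40446/1024 = 39.498047
d = revs * 2*pi*r = 39.498047 * 2*pi*0.169 = 41.9413

41.9413 m


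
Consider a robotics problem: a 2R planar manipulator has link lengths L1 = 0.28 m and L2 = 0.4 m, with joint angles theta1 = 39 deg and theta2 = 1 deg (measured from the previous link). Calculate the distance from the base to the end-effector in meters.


x = L1*cos(th1) + L2*cos(th1+th2) = 0.524019
y = L1*sin(th1) + L2*sin(th1+th2) = 0.433325
d = sqrt(x^2 + y^2) = sqrt(0.274596 + 0.187771) = 0.6800

0.6800 m


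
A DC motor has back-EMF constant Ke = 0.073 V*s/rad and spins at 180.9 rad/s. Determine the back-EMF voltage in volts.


V_emf = Ke * omega = 0.073*180.9 = 13.2057

13.2057 V


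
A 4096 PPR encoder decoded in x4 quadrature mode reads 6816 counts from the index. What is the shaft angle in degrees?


angle = counts * 360 / (PPR*4) = 6816 * 360 / 16384 = 149.7656

149.7656 degrees


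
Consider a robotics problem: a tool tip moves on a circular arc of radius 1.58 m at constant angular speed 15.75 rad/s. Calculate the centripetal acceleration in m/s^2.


a_c = omega^2 * r = 15.75^2 * 1.58 = 391.9388

391.9388 m/s^2


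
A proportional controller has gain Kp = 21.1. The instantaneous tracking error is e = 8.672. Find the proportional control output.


u_P = Kp * e = 21.1 * 8.672 = 182.9792

182.9792


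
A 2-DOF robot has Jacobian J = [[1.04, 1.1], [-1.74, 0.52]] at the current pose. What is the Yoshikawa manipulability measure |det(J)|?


det(J) = 1.04*0.52 - (1.1)*(-1.74) = 2.4548
|det(J)| = 2.4548

2.4548


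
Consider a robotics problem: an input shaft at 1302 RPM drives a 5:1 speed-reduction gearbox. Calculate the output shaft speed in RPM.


omega_out = omega_in / N = 1302 / 5 = 260.4000

260.4000 RPM


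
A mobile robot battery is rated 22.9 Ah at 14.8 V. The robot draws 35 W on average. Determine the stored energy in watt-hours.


E = capacity * V = 22.9*14.8 = 338.9200

338.9200 Wh


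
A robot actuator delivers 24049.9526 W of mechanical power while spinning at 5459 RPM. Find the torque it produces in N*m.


omega = 5459 * 2*pi/60 = 571.665143 rad/s
tau = P / omega = 24049.9526 / 571.665143 = 42.0700

42.0700 N*m


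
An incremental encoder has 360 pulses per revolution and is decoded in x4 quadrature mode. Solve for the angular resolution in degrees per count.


resolution = 360 / (PPR * 4) = 360 / 1440 = 0.2500

0.2500 degrees


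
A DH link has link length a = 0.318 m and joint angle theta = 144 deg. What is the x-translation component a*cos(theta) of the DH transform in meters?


a*cos(theta) = 0.318*cos(144 deg) = -0.2573

-0.2573 m


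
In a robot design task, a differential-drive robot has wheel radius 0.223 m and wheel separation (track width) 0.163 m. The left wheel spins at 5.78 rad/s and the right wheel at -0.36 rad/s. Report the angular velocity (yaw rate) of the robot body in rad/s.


omega = r*(wR - wL)/L = 0.223*(-0.36 - (5.78))/0.163 = -8.4001

-8.4001 rad/s


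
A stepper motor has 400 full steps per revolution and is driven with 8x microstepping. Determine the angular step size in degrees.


step = 360/(400*8) = 360/3200 = 0.1125

0.1125 degrees


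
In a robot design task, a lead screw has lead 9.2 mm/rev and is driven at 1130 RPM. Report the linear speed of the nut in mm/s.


v = lead * (RPM/60) = 9.2*1130/60 = 173.2667

173.2667 mm/s


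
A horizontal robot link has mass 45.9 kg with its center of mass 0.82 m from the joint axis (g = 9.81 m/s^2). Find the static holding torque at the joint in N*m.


tau = m*g*L = 45.9 * 9.81 * 0.82 = 369.2288

369.2288 N*m


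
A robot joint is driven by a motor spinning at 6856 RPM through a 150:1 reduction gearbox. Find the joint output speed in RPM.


omega_joint = omega_motor / N = 6856 / 150 = 45.7067

45.7067 RPM


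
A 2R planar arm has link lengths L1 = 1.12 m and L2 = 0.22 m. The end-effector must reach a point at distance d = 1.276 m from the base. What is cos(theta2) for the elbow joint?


cos(th2) = (d^2 - L1^2 - L2^2)/(2*L1*L2) = (1.276^2 - 1.12^2 - 0.22^2)/(2*1.12*0.22) = 0.6603

0.6603


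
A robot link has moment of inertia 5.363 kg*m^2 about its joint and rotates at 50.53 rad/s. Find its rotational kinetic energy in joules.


KE = (1/2)*I*omega^2 = 0.5*5.363*50.53^2 = 6846.6227

6846.6227 J


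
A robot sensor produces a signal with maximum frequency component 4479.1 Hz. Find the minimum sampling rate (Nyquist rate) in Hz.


f_s,min = 2*f_max = 2*4479.1 = 8958.2000

8958.2000 Hz
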